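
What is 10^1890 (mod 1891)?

1768

10^1 ≡ 10 (mod 1891)
10^2 ≡ 10^2 = 100 ≡ 100 (mod 1891)
10^4 ≡ 100^2 = 10000 ≡ 545 (mod 1891)
10^8 ≡ 545^2 = 297025 ≡ 138 (mod 1891)
10^16 ≡ 138^2 = 19044 ≡ 134 (mod 1891)
10^32 ≡ 134^2 = 17956 ≡ 937 (mod 1891)
10^64 ≡ 937^2 = 877969 ≡ 545 (mod 1891)
10^128 ≡ 545^2 = 297025 ≡ 138 (mod 1891)
10^256 ≡ 138^2 = 19044 ≡ 134 (mod 1891)
10^512 ≡ 134^2 = 17956 ≡ 937 (mod 1891)
10^1024 ≡ 937^2 = 877969 ≡ 545 (mod 1891)
1890 = 1024 + 512 + 256 + 64 + 32 + 2 in binary powers of 2.
So 10^1890 ≡ 545 · 937 · 134 · 545 · 937 · 100 ≡ 1768 (mod 1891).
Since 1768 ≠ 1, base 10 is a Fermat witness: 1891 is composite.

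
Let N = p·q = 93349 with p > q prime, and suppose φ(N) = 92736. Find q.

277

φ(n) = (p−1)(q−1) = n − (p+q) + 1, so p + q = 93349 − 92736 + 1 = 614.
p and q are the roots of t² − 614t + 93349 = 0.
Discriminant: 614² − 4·93349 = 376996 − 373396 = 3600; √3600 = 60.
q = (614 − 60)/2 = 277, p = (614 + 60)/2 = 337.
Check: 277 · 337 = 93349.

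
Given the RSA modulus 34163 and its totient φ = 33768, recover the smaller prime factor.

127

φ(n) = (p−1)(q−1) = n − (p+q) + 1, so p + q = 34163 − 33768 + 1 = 396.
p and q are the roots of t² − 396t + 34163 = 0.
Discriminant: 396² − 4·34163 = 156816 − 136652 = 20164; √20164 = 142.
q = (396 − 142)/2 = 127, p = (396 + 142)/2 = 269.
Check: 127 · 269 = 34163.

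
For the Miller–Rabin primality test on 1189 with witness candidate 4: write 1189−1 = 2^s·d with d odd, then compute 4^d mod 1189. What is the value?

1189 − 1 = 1188 = 2^2 · 297, so d = 297.
4^1 ≡ 4 (mod 1189)
4^2 ≡ 4^2 = 16 ≡ 16 (mod 1189)
4^4 ≡ 16^2 = 256 ≡ 256 (mod 1189)
4^8 ≡ 256^2 = 65536 ≡ 141 (mod 1189)
4^16 ≡ 141^2 = 19881 ≡ 857 (mod 1189)
4^32 ≡ 857^2 = 734449 ≡ 836 (mod 1189)
4^64 ≡ 836^2 = 698896 ≡ 953 (mod 1189)
4^128 ≡ 953^2 = 908209 ≡ 1002 (mod 1189)
4^256 ≡ 1002^2 = 1004004 ≡ 488 (mod 1189)
297 = 256 + 32 + 8 + 1 in binary powers of 2.
So 4^297 ≡ 488 · 836 · 141 · 4 ≡ 1050 (mod 1189).
Squaring chain: 1050 → 297; never reaches −1, so base 4 is a Miller–Rabin witness that 1189 is composite.

1050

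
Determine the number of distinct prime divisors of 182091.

5

182091 = 3 · 60697
60697 = 7 · 8671
8671 = 13 · 667
667 = 23 · 29
182091 = 3 · 7 · 13 · 23 · 29, which has 5 distinct prime factors.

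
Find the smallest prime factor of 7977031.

61

7977031 is odd.
Digit sum 34, not divisible by 3.
Ends in 1: not divisible by 5.
7: 7977031 = 7·1139575 + 6
11: 7977031 = 11·725184 + 7
13: 7977031 = 13·613617 + 10
17: 7977031 = 17·469237 + 2
19: 7977031 = 19·419843 + 14
23: 7977031 = 23·346827 + 10
29: 7977031 = 29·275070 + 1
31: 7977031 = 31·257323 + 18
37: 7977031 = 37·215595 + 16
41: 7977031 = 41·194561 + 30
43: 7977031 = 43·185512 + 15
47: 7977031 = 47·169724 + 3
53: 7977031 = 53·150510 + 1
59: 7977031 = 59·135203 + 54
61: 7977031 = 61·130771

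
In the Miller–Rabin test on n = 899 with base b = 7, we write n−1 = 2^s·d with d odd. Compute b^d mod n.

877

899 − 1 = 898 = 2^1 · 449, so d = 449.
7^1 ≡ 7 (mod 899)
7^2 ≡ 7^2 = 49 ≡ 49 (mod 899)
7^4 ≡ 49^2 = 2401 ≡ 603 (mod 899)
7^8 ≡ 603^2 = 363609 ≡ 413 (mod 899)
7^16 ≡ 413^2 = 170569 ≡ 658 (mod 899)
7^32 ≡ 658^2 = 432964 ≡ 545 (mod 899)
7^64 ≡ 545^2 = 297025 ≡ 355 (mod 899)
7^128 ≡ 355^2 = 126025 ≡ 165 (mod 899)
7^256 ≡ 165^2 = 27225 ≡ 255 (mod 899)
449 = 256 + 128 + 64 + 1 in binary powers of 2.
So 7^449 ≡ 255 · 165 · 355 · 7 ≡ 877 (mod 899).
Squaring chain: 877; never reaches −1, so base 7 is a Miller–Rabin witness that 899 is composite.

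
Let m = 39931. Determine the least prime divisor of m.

39931 is odd.
Digit sum 25, not divisible by 3.
Ends in 1: not divisible by 5.
7: 39931 = 7·5704 + 3
11: 39931 = 11·3630 + 1
13: 39931 = 13·3071 + 8
17: 39931 = 17·2348 + 15
19: 39931 = 19·2101 + 12
23: 39931 = 23·1736 + 3
29: 39931 = 29·1376 + 27
31: 39931 = 31·1288 + 3
37: 39931 = 37·1079 + 8
41: 39931 = 41·973 + 38
43: 39931 = 43·928 + 27
47: 39931 = 47·849 + 28
53: 39931 = 53·753 + 22
59: 39931 = 59·676 + 47
61: 39931 = 61·654 + 37
67: 39931 = 67·595 + 66
71: 39931 = 71·562 + 29
73: 39931 = 73·547

73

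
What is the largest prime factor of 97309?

97309 = 31 · 3139
3139 = 43 · 73
73 is prime.
So 97309 = 31 · 43 · 73; the largest prime factor is 73.

73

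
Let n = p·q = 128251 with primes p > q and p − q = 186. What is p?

Since p = q + 186, we have 128251 = q(q + 186), so q² + 186q − 128251 = 0.
Discriminant: 186² + 4·128251 = 34596 + 513004 = 547600; √547600 = 740.
q = (−186 + 740)/2 = 277, and p = q + 186 = 463.
Check: 277 · 463 = 128251.

463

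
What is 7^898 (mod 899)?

7^1 ≡ 7 (mod 899)
7^2 ≡ 7^2 = 49 ≡ 49 (mod 899)
7^4 ≡ 49^2 = 2401 ≡ 603 (mod 899)
7^8 ≡ 603^2 = 363609 ≡ 413 (mod 899)
7^16 ≡ 413^2 = 170569 ≡ 658 (mod 899)
7^32 ≡ 658^2 = 432964 ≡ 545 (mod 899)
7^64 ≡ 545^2 = 297025 ≡ 355 (mod 899)
7^128 ≡ 355^2 = 126025 ≡ 165 (mod 899)
7^256 ≡ 165^2 = 27225 ≡ 255 (mod 899)
7^512 ≡ 255^2 = 65025 ≡ 297 (mod 899)
898 = 512 + 256 + 128 + 2 in binary powers of 2.
So 7^898 ≡ 297 · 255 · 165 · 49 ≡ 484 (mod 899).
Since 484 ≠ 1, base 7 is a Fermat witness: 899 is composite.

484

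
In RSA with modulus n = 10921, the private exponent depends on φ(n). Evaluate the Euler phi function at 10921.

10692

Factor: 10921 = 67 · 163.
φ(10921) = (67−1) · (163−1) = 66 · 162 = 10692.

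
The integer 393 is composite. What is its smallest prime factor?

3

393 is odd.
Digit sum 15, divisible by 3.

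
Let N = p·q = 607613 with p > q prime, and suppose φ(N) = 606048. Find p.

φ(n) = (p−1)(q−1) = n − (p+q) + 1, so p + q = 607613 − 606048 + 1 = 1566.
p and q are the roots of t² − 1566t + 607613 = 0.
Discriminant: 1566² − 4·607613 = 2452356 − 2430452 = 21904; √21904 = 148.
q = (1566 − 148)/2 = 709, p = (1566 + 148)/2 = 857.
Check: 709 · 857 = 607613.

857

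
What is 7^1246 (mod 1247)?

7^1 ≡ 7 (mod 1247)
7^2 ≡ 7^2 = 49 ≡ 49 (mod 1247)
7^4 ≡ 49^2 = 2401 ≡ 1154 (mod 1247)
7^8 ≡ 1154^2 = 1331716 ≡ 1167 (mod 1247)
7^16 ≡ 1167^2 = 1361889 ≡ 165 (mod 1247)
7^32 ≡ 165^2 = 27225 ≡ 1038 (mod 1247)
7^64 ≡ 1038^2 = 1077444 ≡ 36 (mod 1247)
7^128 ≡ 36^2 = 1296 ≡ 49 (mod 1247)
7^256 ≡ 49^2 = 2401 ≡ 1154 (mod 1247)
7^512 ≡ 1154^2 = 1331716 ≡ 1167 (mod 1247)
7^1024 ≡ 1167^2 = 1361889 ≡ 165 (mod 1247)
1246 = 1024 + 128 + 64 + 16 + 8 + 4 + 2 in binary powers of 2.
So 7^1246 ≡ 165 · 49 · 36 · 165 · 1167 · 1154 · 49 ≡ 552 (mod 1247).
Since 552 ≠ 1, base 7 is a Fermat witness: 1247 is composite.

552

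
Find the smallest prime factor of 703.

19

703 is odd.
Digit sum 10, not divisible by 3.
Ends in 3: not divisible by 5.
7: 703 = 7·100 + 3
11: 703 = 11·63 + 10
13: 703 = 13·54 + 1
17: 703 = 17·41 + 6
19: 703 = 19·37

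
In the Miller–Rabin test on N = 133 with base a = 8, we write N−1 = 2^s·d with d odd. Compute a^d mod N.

133 − 1 = 132 = 2^2 · 33, so d = 33.
8^1 ≡ 8 (mod 133)
8^2 ≡ 8^2 = 64 ≡ 64 (mod 133)
8^4 ≡ 64^2 = 4096 ≡ 106 (mod 133)
8^8 ≡ 106^2 = 11236 ≡ 64 (mod 133)
8^16 ≡ 64^2 = 4096 ≡ 106 (mod 133)
8^32 ≡ 106^2 = 11236 ≡ 64 (mod 133)
33 = 32 + 1 in binary powers of 2.
So 8^33 ≡ 64 · 8 ≡ 113 (mod 133).
Squaring chain: 113 → 1; never reaches −1, so base 8 is a Miller–Rabin witness that 133 is composite.

113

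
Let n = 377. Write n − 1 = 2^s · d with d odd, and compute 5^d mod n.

138

377 − 1 = 376 = 2^3 · 47, so d = 47.
5^1 ≡ 5 (mod 377)
5^2 ≡ 5^2 = 25 ≡ 25 (mod 377)
5^4 ≡ 25^2 = 625 ≡ 248 (mod 377)
5^8 ≡ 248^2 = 61504 ≡ 53 (mod 377)
5^16 ≡ 53^2 = 2809 ≡ 170 (mod 377)
5^32 ≡ 170^2 = 28900 ≡ 248 (mod 377)
47 = 32 + 8 + 4 + 2 + 1 in binary powers of 2.
So 5^47 ≡ 248 · 53 · 248 · 25 · 5 ≡ 138 (mod 377).
Squaring chain: 138 → 194 → 313; never reaches −1, so base 5 is a Miller–Rabin witness that 377 is composite.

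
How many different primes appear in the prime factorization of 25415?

25415 = 5 · 5083
5083 = 13 · 391
391 = 17 · 23
25415 = 5 · 13 · 17 · 23, which has 4 distinct prime factors.

4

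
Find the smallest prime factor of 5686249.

41

5686249 is odd.
Digit sum 40, not divisible by 3.
Ends in 9: not divisible by 5.
7: 5686249 = 7·812321 + 2
11: 5686249 = 11·516931 + 8
13: 5686249 = 13·437403 + 10
17: 5686249 = 17·334485 + 4
19: 5686249 = 19·299276 + 5
23: 5686249 = 23·247228 + 5
29: 5686249 = 29·196077 + 16
31: 5686249 = 31·183427 + 12
37: 5686249 = 37·153682 + 15
41: 5686249 = 41·138689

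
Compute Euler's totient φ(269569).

Factor: 269569 = 17 · 101 · 157.
φ(269569) = (17−1) · (101−1) · (157−1) = 16 · 100 · 156 = 249600.

249600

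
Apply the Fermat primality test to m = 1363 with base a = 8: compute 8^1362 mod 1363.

573

8^1 ≡ 8 (mod 1363)
8^2 ≡ 8^2 = 64 ≡ 64 (mod 1363)
8^4 ≡ 64^2 = 4096 ≡ 7 (mod 1363)
8^8 ≡ 7^2 = 49 ≡ 49 (mod 1363)
8^16 ≡ 49^2 = 2401 ≡ 1038 (mod 1363)
8^32 ≡ 1038^2 = 1077444 ≡ 674 (mod 1363)
8^64 ≡ 674^2 = 454276 ≡ 397 (mod 1363)
8^128 ≡ 397^2 = 157609 ≡ 864 (mod 1363)
8^256 ≡ 864^2 = 746496 ≡ 935 (mod 1363)
8^512 ≡ 935^2 = 874225 ≡ 542 (mod 1363)
8^1024 ≡ 542^2 = 293764 ≡ 719 (mod 1363)
1362 = 1024 + 256 + 64 + 16 + 2 in binary powers of 2.
So 8^1362 ≡ 719 · 935 · 397 · 1038 · 64 ≡ 573 (mod 1363).
Since 573 ≠ 1, base 8 is a Fermat witness: 1363 is composite.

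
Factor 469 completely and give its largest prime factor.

469 = 7 · 67
67 is prime.
So 469 = 7 · 67; the largest prime factor is 67.

67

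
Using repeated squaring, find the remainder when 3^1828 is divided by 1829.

3^1 ≡ 3 (mod 1829)
3^2 ≡ 3^2 = 9 ≡ 9 (mod 1829)
3^4 ≡ 9^2 = 81 ≡ 81 (mod 1829)
3^8 ≡ 81^2 = 6561 ≡ 1074 (mod 1829)
3^16 ≡ 1074^2 = 1153476 ≡ 1206 (mod 1829)
3^32 ≡ 1206^2 = 1454436 ≡ 381 (mod 1829)
3^64 ≡ 381^2 = 145161 ≡ 670 (mod 1829)
3^128 ≡ 670^2 = 448900 ≡ 795 (mod 1829)
3^256 ≡ 795^2 = 632025 ≡ 1020 (mod 1829)
3^512 ≡ 1020^2 = 1040400 ≡ 1528 (mod 1829)
3^1024 ≡ 1528^2 = 2334784 ≡ 980 (mod 1829)
1828 = 1024 + 512 + 256 + 32 + 4 in binary powers of 2.
So 3^1828 ≡ 980 · 1528 · 1020 · 381 · 81 ≡ 534 (mod 1829).
Since 534 ≠ 1, base 3 is a Fermat witness: 1829 is composite.

534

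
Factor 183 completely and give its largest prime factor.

61

183 = 3 · 61
61 is prime.
So 183 = 3 · 61; the largest prime factor is 61.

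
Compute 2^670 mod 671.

2^1 ≡ 2 (mod 671)
2^2 ≡ 2^2 = 4 ≡ 4 (mod 671)
2^4 ≡ 4^2 = 16 ≡ 16 (mod 671)
2^8 ≡ 16^2 = 256 ≡ 256 (mod 671)
2^16 ≡ 256^2 = 65536 ≡ 449 (mod 671)
2^32 ≡ 449^2 = 201601 ≡ 301 (mod 671)
2^64 ≡ 301^2 = 90601 ≡ 16 (mod 671)
2^128 ≡ 16^2 = 256 ≡ 256 (mod 671)
2^256 ≡ 256^2 = 65536 ≡ 449 (mod 671)
2^512 ≡ 449^2 = 201601 ≡ 301 (mod 671)
670 = 512 + 128 + 16 + 8 + 4 + 2 in binary powers of 2.
So 2^670 ≡ 301 · 256 · 449 · 256 · 16 · 4 ≡ 353 (mod 671).
Since 353 ≠ 1, base 2 is a Fermat witness: 671 is composite.

353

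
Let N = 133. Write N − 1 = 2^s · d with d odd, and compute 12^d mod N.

133 − 1 = 132 = 2^2 · 33, so d = 33.
12^1 ≡ 12 (mod 133)
12^2 ≡ 12^2 = 144 ≡ 11 (mod 133)
12^4 ≡ 11^2 = 121 ≡ 121 (mod 133)
12^8 ≡ 121^2 = 14641 ≡ 11 (mod 133)
12^16 ≡ 11^2 = 121 ≡ 121 (mod 133)
12^32 ≡ 121^2 = 14641 ≡ 11 (mod 133)
33 = 32 + 1 in binary powers of 2.
So 12^33 ≡ 11 · 12 ≡ 132 (mod 133).
Since 12^d ≡ 132 (mod 133), base 12 does not prove 133 composite.

132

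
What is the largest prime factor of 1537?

1537 = 29 · 53
53 is prime.
So 1537 = 29 · 53; the largest prime factor is 53.

53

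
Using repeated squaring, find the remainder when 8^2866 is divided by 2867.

332

8^1 ≡ 8 (mod 2867)
8^2 ≡ 8^2 = 64 ≡ 64 (mod 2867)
8^4 ≡ 64^2 = 4096 ≡ 1229 (mod 2867)
8^8 ≡ 1229^2 = 1510441 ≡ 2399 (mod 2867)
8^16 ≡ 2399^2 = 5755201 ≡ 1132 (mod 2867)
8^32 ≡ 1132^2 = 1281424 ≡ 2742 (mod 2867)
8^64 ≡ 2742^2 = 7518564 ≡ 1290 (mod 2867)
8^128 ≡ 1290^2 = 1664100 ≡ 1240 (mod 2867)
8^256 ≡ 1240^2 = 1537600 ≡ 888 (mod 2867)
8^512 ≡ 888^2 = 788544 ≡ 119 (mod 2867)
8^1024 ≡ 119^2 = 14161 ≡ 2693 (mod 2867)
8^2048 ≡ 2693^2 = 7252249 ≡ 1606 (mod 2867)
2866 = 2048 + 512 + 256 + 32 + 16 + 2 in binary powers of 2.
So 8^2866 ≡ 1606 · 119 · 888 · 2742 · 1132 · 64 ≡ 332 (mod 2867).
Since 332 ≠ 1, base 8 is a Fermat witness: 2867 is composite.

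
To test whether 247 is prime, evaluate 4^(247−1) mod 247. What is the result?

4^1 ≡ 4 (mod 247)
4^2 ≡ 4^2 = 16 ≡ 16 (mod 247)
4^4 ≡ 16^2 = 256 ≡ 9 (mod 247)
4^8 ≡ 9^2 = 81 ≡ 81 (mod 247)
4^16 ≡ 81^2 = 6561 ≡ 139 (mod 247)
4^32 ≡ 139^2 = 19321 ≡ 55 (mod 247)
4^64 ≡ 55^2 = 3025 ≡ 61 (mod 247)
4^128 ≡ 61^2 = 3721 ≡ 16 (mod 247)
246 = 128 + 64 + 32 + 16 + 4 + 2 in binary powers of 2.
So 4^246 ≡ 16 · 61 · 55 · 139 · 9 · 16 ≡ 235 (mod 247).
Since 235 ≠ 1, base 4 is a Fermat witness: 247 is composite.

235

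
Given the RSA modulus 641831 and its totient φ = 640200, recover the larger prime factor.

971

φ(n) = (p−1)(q−1) = n − (p+q) + 1, so p + q = 641831 − 640200 + 1 = 1632.
p and q are the roots of t² − 1632t + 641831 = 0.
Discriminant: 1632² − 4·641831 = 2663424 − 2567324 = 96100; √96100 = 310.
q = (1632 − 310)/2 = 661, p = (1632 + 310)/2 = 971.
Check: 661 · 971 = 641831.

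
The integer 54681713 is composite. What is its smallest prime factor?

97

54681713 is odd.
Digit sum 35, not divisible by 3.
Ends in 3: not divisible by 5.
7: 54681713 = 7·7811673 + 2
11: 54681713 = 11·4971064 + 9
13: 54681713 = 13·4206285 + 8
17: 54681713 = 17·3216571 + 6
19: 54681713 = 19·2877984 + 17
23: 54681713 = 23·2377465 + 18
29: 54681713 = 29·1885576 + 9
31: 54681713 = 31·1763926 + 7
37: 54681713 = 37·1477884 + 5
41: 54681713 = 41·1333700 + 13
43: 54681713 = 43·1271667 + 32
47: 54681713 = 47·1163440 + 33
53: 54681713 = 53·1031730 + 23
59: 54681713 = 59·926808 + 41
61: 54681713 = 61·896421 + 32
67: 54681713 = 67·816144 + 65
71: 54681713 = 71·770164 + 69
73: 54681713 = 73·749064 + 41
79: 54681713 = 79·692173 + 46
83: 54681713 = 83·658815 + 68
89: 54681713 = 89·614401 + 24
97: 54681713 = 97·563729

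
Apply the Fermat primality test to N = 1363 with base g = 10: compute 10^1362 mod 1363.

63

10^1 ≡ 10 (mod 1363)
10^2 ≡ 10^2 = 100 ≡ 100 (mod 1363)
10^4 ≡ 100^2 = 10000 ≡ 459 (mod 1363)
10^8 ≡ 459^2 = 210681 ≡ 779 (mod 1363)
10^16 ≡ 779^2 = 606841 ≡ 306 (mod 1363)
10^32 ≡ 306^2 = 93636 ≡ 952 (mod 1363)
10^64 ≡ 952^2 = 906304 ≡ 1272 (mod 1363)
10^128 ≡ 1272^2 = 1617984 ≡ 103 (mod 1363)
10^256 ≡ 103^2 = 10609 ≡ 1068 (mod 1363)
10^512 ≡ 1068^2 = 1140624 ≡ 1156 (mod 1363)
10^1024 ≡ 1156^2 = 1336336 ≡ 596 (mod 1363)
1362 = 1024 + 256 + 64 + 16 + 2 in binary powers of 2.
So 10^1362 ≡ 596 · 1068 · 1272 · 306 · 100 ≡ 63 (mod 1363).
Since 63 ≠ 1, base 10 is a Fermat witness: 1363 is composite.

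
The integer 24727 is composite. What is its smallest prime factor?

24727 is odd.
Digit sum 22, not divisible by 3.
Ends in 7: not divisible by 5.
7: 24727 = 7·3532 + 3
11: 24727 = 11·2247 + 10
13: 24727 = 13·1902 + 1
17: 24727 = 17·1454 + 9
19: 24727 = 19·1301 + 8
23: 24727 = 23·1075 + 2
29: 24727 = 29·852 + 19
31: 24727 = 31·797 + 20
37: 24727 = 37·668 + 11
41: 24727 = 41·603 + 4
43: 24727 = 43·575 + 2
47: 24727 = 47·526 + 5
53: 24727 = 53·466 + 29
59: 24727 = 59·419 + 6
61: 24727 = 61·405 + 22
67: 24727 = 67·369 + 4
71: 24727 = 71·348 + 19
73: 24727 = 73·338 + 53
79: 24727 = 79·313

79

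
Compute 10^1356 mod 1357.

10^1 ≡ 10 (mod 1357)
10^2 ≡ 10^2 = 100 ≡ 100 (mod 1357)
10^4 ≡ 100^2 = 10000 ≡ 501 (mod 1357)
10^8 ≡ 501^2 = 251001 ≡ 1313 (mod 1357)
10^16 ≡ 1313^2 = 1723969 ≡ 579 (mod 1357)
10^32 ≡ 579^2 = 335241 ≡ 62 (mod 1357)
10^64 ≡ 62^2 = 3844 ≡ 1130 (mod 1357)
10^128 ≡ 1130^2 = 1276900 ≡ 1320 (mod 1357)
10^256 ≡ 1320^2 = 1742400 ≡ 12 (mod 1357)
10^512 ≡ 12^2 = 144 ≡ 144 (mod 1357)
10^1024 ≡ 144^2 = 20736 ≡ 381 (mod 1357)
1356 = 1024 + 256 + 64 + 8 + 4 in binary powers of 2.
So 10^1356 ≡ 381 · 12 · 1130 · 1313 · 501 ≡ 196 (mod 1357).
Since 196 ≠ 1, base 10 is a Fermat witness: 1357 is composite.

196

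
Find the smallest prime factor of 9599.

29

9599 is odd.
Digit sum 32, not divisible by 3.
Ends in 9: not divisible by 5.
7: 9599 = 7·1371 + 2
11: 9599 = 11·872 + 7
13: 9599 = 13·738 + 5
17: 9599 = 17·564 + 11
19: 9599 = 19·505 + 4
23: 9599 = 23·417 + 8
29: 9599 = 29·331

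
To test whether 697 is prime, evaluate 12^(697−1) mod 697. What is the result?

611

12^1 ≡ 12 (mod 697)
12^2 ≡ 12^2 = 144 ≡ 144 (mod 697)
12^4 ≡ 144^2 = 20736 ≡ 523 (mod 697)
12^8 ≡ 523^2 = 273529 ≡ 305 (mod 697)
12^16 ≡ 305^2 = 93025 ≡ 324 (mod 697)
12^32 ≡ 324^2 = 104976 ≡ 426 (mod 697)
12^64 ≡ 426^2 = 181476 ≡ 256 (mod 697)
12^128 ≡ 256^2 = 65536 ≡ 18 (mod 697)
12^256 ≡ 18^2 = 324 ≡ 324 (mod 697)
12^512 ≡ 324^2 = 104976 ≡ 426 (mod 697)
696 = 512 + 128 + 32 + 16 + 8 in binary powers of 2.
So 12^696 ≡ 426 · 18 · 426 · 324 · 305 ≡ 611 (mod 697).
Since 611 ≠ 1, base 12 is a Fermat witness: 697 is composite.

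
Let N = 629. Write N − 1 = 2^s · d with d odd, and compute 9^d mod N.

382

629 − 1 = 628 = 2^2 · 157, so d = 157.
9^1 ≡ 9 (mod 629)
9^2 ≡ 9^2 = 81 ≡ 81 (mod 629)
9^4 ≡ 81^2 = 6561 ≡ 271 (mod 629)
9^8 ≡ 271^2 = 73441 ≡ 477 (mod 629)
9^16 ≡ 477^2 = 227529 ≡ 460 (mod 629)
9^32 ≡ 460^2 = 211600 ≡ 256 (mod 629)
9^64 ≡ 256^2 = 65536 ≡ 120 (mod 629)
9^128 ≡ 120^2 = 14400 ≡ 562 (mod 629)
157 = 128 + 16 + 8 + 4 + 1 in binary powers of 2.
So 9^157 ≡ 562 · 460 · 477 · 271 · 9 ≡ 382 (mod 629).
Squaring chain: 382 → 625; never reaches −1, so base 9 is a Miller–Rabin witness that 629 is composite.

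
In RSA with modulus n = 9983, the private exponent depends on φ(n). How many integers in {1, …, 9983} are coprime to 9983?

Factor: 9983 = 67 · 149.
φ(9983) = (67−1) · (149−1) = 66 · 148 = 9768.

9768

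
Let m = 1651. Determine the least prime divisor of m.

1651 is odd.
Digit sum 13, not divisible by 3.
Ends in 1: not divisible by 5.
7: 1651 = 7·235 + 6
11: 1651 = 11·150 + 1
13: 1651 = 13·127

13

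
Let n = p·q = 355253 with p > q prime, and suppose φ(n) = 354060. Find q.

563

φ(n) = (p−1)(q−1) = n − (p+q) + 1, so p + q = 355253 − 354060 + 1 = 1194.
p and q are the roots of t² − 1194t + 355253 = 0.
Discriminant: 1194² − 4·355253 = 1425636 − 1421012 = 4624; √4624 = 68.
q = (1194 − 68)/2 = 563, p = (1194 + 68)/2 = 631.
Check: 563 · 631 = 355253.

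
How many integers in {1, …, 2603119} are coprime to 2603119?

2544696

Factor: 2603119 = 103 · 127 · 199.
φ(2603119) = (103−1) · (127−1) · (199−1) = 102 · 126 · 198 = 2544696.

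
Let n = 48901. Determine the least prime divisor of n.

79

48901 is odd.
Digit sum 22, not divisible by 3.
Ends in 1: not divisible by 5.
7: 48901 = 7·6985 + 6
11: 48901 = 11·4445 + 6
13: 48901 = 13·3761 + 8
17: 48901 = 17·2876 + 9
19: 48901 = 19·2573 + 14
23: 48901 = 23·2126 + 3
29: 48901 = 29·1686 + 7
31: 48901 = 31·1577 + 14
37: 48901 = 37·1321 + 24
41: 48901 = 41·1192 + 29
43: 48901 = 43·1137 + 10
47: 48901 = 47·1040 + 21
53: 48901 = 53·922 + 35
59: 48901 = 59·828 + 49
61: 48901 = 61·801 + 40
67: 48901 = 67·729 + 58
71: 48901 = 71·688 + 53
73: 48901 = 73·669 + 64
79: 48901 = 79·619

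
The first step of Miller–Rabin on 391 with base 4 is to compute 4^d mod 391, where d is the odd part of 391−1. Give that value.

391 − 1 = 390 = 2^1 · 195, so d = 195.
4^1 ≡ 4 (mod 391)
4^2 ≡ 4^2 = 16 ≡ 16 (mod 391)
4^4 ≡ 16^2 = 256 ≡ 256 (mod 391)
4^8 ≡ 256^2 = 65536 ≡ 239 (mod 391)
4^16 ≡ 239^2 = 57121 ≡ 35 (mod 391)
4^32 ≡ 35^2 = 1225 ≡ 52 (mod 391)
4^64 ≡ 52^2 = 2704 ≡ 358 (mod 391)
4^128 ≡ 358^2 = 128164 ≡ 307 (mod 391)
195 = 128 + 64 + 2 + 1 in binary powers of 2.
So 4^195 ≡ 307 · 358 · 16 · 4 ≡ 285 (mod 391).
Squaring chain: 285; never reaches −1, so base 4 is a Miller–Rabin witness that 391 is composite.

285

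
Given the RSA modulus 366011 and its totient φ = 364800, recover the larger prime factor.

641

φ(n) = (p−1)(q−1) = n − (p+q) + 1, so p + q = 366011 − 364800 + 1 = 1212.
p and q are the roots of t² − 1212t + 366011 = 0.
Discriminant: 1212² − 4·366011 = 1468944 − 1464044 = 4900; √4900 = 70.
q = (1212 − 70)/2 = 571, p = (1212 + 70)/2 = 641.
Check: 571 · 641 = 366011.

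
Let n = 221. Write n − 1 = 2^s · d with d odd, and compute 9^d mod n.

87

221 − 1 = 220 = 2^2 · 55, so d = 55.
9^1 ≡ 9 (mod 221)
9^2 ≡ 9^2 = 81 ≡ 81 (mod 221)
9^4 ≡ 81^2 = 6561 ≡ 152 (mod 221)
9^8 ≡ 152^2 = 23104 ≡ 120 (mod 221)
9^16 ≡ 120^2 = 14400 ≡ 35 (mod 221)
9^32 ≡ 35^2 = 1225 ≡ 120 (mod 221)
55 = 32 + 16 + 4 + 2 + 1 in binary powers of 2.
So 9^55 ≡ 120 · 35 · 152 · 81 · 9 ≡ 87 (mod 221).
Squaring chain: 87 → 55; never reaches −1, so base 9 is a Miller–Rabin witness that 221 is composite.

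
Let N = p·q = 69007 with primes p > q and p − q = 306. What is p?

457

Since p = q + 306, we have 69007 = q(q + 306), so q² + 306q − 69007 = 0.
Discriminant: 306² + 4·69007 = 93636 + 276028 = 369664; √369664 = 608.
q = (−306 + 608)/2 = 151, and p = q + 306 = 457.
Check: 151 · 457 = 69007.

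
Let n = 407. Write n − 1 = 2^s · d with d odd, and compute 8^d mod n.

347

407 − 1 = 406 = 2^1 · 203, so d = 203.
8^1 ≡ 8 (mod 407)
8^2 ≡ 8^2 = 64 ≡ 64 (mod 407)
8^4 ≡ 64^2 = 4096 ≡ 26 (mod 407)
8^8 ≡ 26^2 = 676 ≡ 269 (mod 407)
8^16 ≡ 269^2 = 72361 ≡ 322 (mod 407)
8^32 ≡ 322^2 = 103684 ≡ 306 (mod 407)
8^64 ≡ 306^2 = 93636 ≡ 26 (mod 407)
8^128 ≡ 26^2 = 676 ≡ 269 (mod 407)
203 = 128 + 64 + 8 + 2 + 1 in binary powers of 2.
So 8^203 ≡ 269 · 26 · 269 · 64 · 8 ≡ 347 (mod 407).
Squaring chain: 347; never reaches −1, so base 8 is a Miller–Rabin witness that 407 is composite.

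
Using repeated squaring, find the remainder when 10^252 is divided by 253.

177

10^1 ≡ 10 (mod 253)
10^2 ≡ 10^2 = 100 ≡ 100 (mod 253)
10^4 ≡ 100^2 = 10000 ≡ 133 (mod 253)
10^8 ≡ 133^2 = 17689 ≡ 232 (mod 253)
10^16 ≡ 232^2 = 53824 ≡ 188 (mod 253)
10^32 ≡ 188^2 = 35344 ≡ 177 (mod 253)
10^64 ≡ 177^2 = 31329 ≡ 210 (mod 253)
10^128 ≡ 210^2 = 44100 ≡ 78 (mod 253)
252 = 128 + 64 + 32 + 16 + 8 + 4 in binary powers of 2.
So 10^252 ≡ 78 · 210 · 177 · 188 · 232 · 133 ≡ 177 (mod 253).
Since 177 ≠ 1, base 10 is a Fermat witness: 253 is composite.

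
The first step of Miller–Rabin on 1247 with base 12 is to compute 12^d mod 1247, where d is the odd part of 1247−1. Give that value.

394

1247 − 1 = 1246 = 2^1 · 623, so d = 623.
12^1 ≡ 12 (mod 1247)
12^2 ≡ 12^2 = 144 ≡ 144 (mod 1247)
12^4 ≡ 144^2 = 20736 ≡ 784 (mod 1247)
12^8 ≡ 784^2 = 614656 ≡ 1132 (mod 1247)
12^16 ≡ 1132^2 = 1281424 ≡ 755 (mod 1247)
12^32 ≡ 755^2 = 570025 ≡ 146 (mod 1247)
12^64 ≡ 146^2 = 21316 ≡ 117 (mod 1247)
12^128 ≡ 117^2 = 13689 ≡ 1219 (mod 1247)
12^256 ≡ 1219^2 = 1485961 ≡ 784 (mod 1247)
12^512 ≡ 784^2 = 614656 ≡ 1132 (mod 1247)
623 = 512 + 64 + 32 + 8 + 4 + 2 + 1 in binary powers of 2.
So 12^623 ≡ 1132 · 117 · 146 · 1132 · 784 · 144 · 12 ≡ 394 (mod 1247).
Squaring chain: 394; never reaches −1, so base 12 is a Miller–Rabin witness that 1247 is composite.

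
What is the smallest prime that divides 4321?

29

4321 is odd.
Digit sum 10, not divisible by 3.
Ends in 1: not divisible by 5.
7: 4321 = 7·617 + 2
11: 4321 = 11·392 + 9
13: 4321 = 13·332 + 5
17: 4321 = 17·254 + 3
19: 4321 = 19·227 + 8
23: 4321 = 23·187 + 20
29: 4321 = 29·149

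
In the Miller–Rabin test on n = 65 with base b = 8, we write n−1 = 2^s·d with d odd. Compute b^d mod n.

65 − 1 = 64 = 2^6 · 1, so d = 1.
8^1 ≡ 8 (mod 65)
1 = 1 in binary powers of 2.
So 8^1 ≡ 8 ≡ 8 (mod 65).
Squaring chain: 8 → 64 → 1 → 1 → 1 → 1; reaches −1, so base 8 does not prove 65 composite.

8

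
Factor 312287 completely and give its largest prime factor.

312287 = 59 · 5293
5293 = 67 · 79
79 is prime.
So 312287 = 59 · 67 · 79; the largest prime factor is 79.

79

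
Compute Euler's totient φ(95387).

Factor: 95387 = 17 · 31 · 181.
φ(95387) = (17−1) · (31−1) · (181−1) = 16 · 30 · 180 = 86400.

86400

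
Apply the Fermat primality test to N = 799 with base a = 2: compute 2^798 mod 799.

676

2^1 ≡ 2 (mod 799)
2^2 ≡ 2^2 = 4 ≡ 4 (mod 799)
2^4 ≡ 4^2 = 16 ≡ 16 (mod 799)
2^8 ≡ 16^2 = 256 ≡ 256 (mod 799)
2^16 ≡ 256^2 = 65536 ≡ 18 (mod 799)
2^32 ≡ 18^2 = 324 ≡ 324 (mod 799)
2^64 ≡ 324^2 = 104976 ≡ 307 (mod 799)
2^128 ≡ 307^2 = 94249 ≡ 766 (mod 799)
2^256 ≡ 766^2 = 586756 ≡ 290 (mod 799)
2^512 ≡ 290^2 = 84100 ≡ 205 (mod 799)
798 = 512 + 256 + 16 + 8 + 4 + 2 in binary powers of 2.
So 2^798 ≡ 205 · 290 · 18 · 256 · 16 · 4 ≡ 676 (mod 799).
Since 676 ≠ 1, base 2 is a Fermat witness: 799 is composite.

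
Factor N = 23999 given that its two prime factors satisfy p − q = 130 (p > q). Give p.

Since p = q + 130, we have 23999 = q(q + 130), so q² + 130q − 23999 = 0.
Discriminant: 130² + 4·23999 = 16900 + 95996 = 112896; √112896 = 336.
q = (−130 + 336)/2 = 103, and p = q + 130 = 233.
Check: 103 · 233 = 23999.

233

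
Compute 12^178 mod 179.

12^1 ≡ 12 (mod 179)
12^2 ≡ 12^2 = 144 ≡ 144 (mod 179)
12^4 ≡ 144^2 = 20736 ≡ 151 (mod 179)
12^8 ≡ 151^2 = 22801 ≡ 68 (mod 179)
12^16 ≡ 68^2 = 4624 ≡ 149 (mod 179)
12^32 ≡ 149^2 = 22201 ≡ 5 (mod 179)
12^64 ≡ 5^2 = 25 ≡ 25 (mod 179)
12^128 ≡ 25^2 = 625 ≡ 88 (mod 179)
178 = 128 + 32 + 16 + 2 in binary powers of 2.
So 12^178 ≡ 88 · 5 · 149 · 144 ≡ 1 (mod 179).
Since the result is 1, base 12 gives no evidence that 179 is composite.

1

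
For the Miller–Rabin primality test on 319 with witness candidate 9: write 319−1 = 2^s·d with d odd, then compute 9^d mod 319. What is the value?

319 − 1 = 318 = 2^1 · 159, so d = 159.
9^1 ≡ 9 (mod 319)
9^2 ≡ 9^2 = 81 ≡ 81 (mod 319)
9^4 ≡ 81^2 = 6561 ≡ 181 (mod 319)
9^8 ≡ 181^2 = 32761 ≡ 223 (mod 319)
9^16 ≡ 223^2 = 49729 ≡ 284 (mod 319)
9^32 ≡ 284^2 = 80656 ≡ 268 (mod 319)
9^64 ≡ 268^2 = 71824 ≡ 49 (mod 319)
9^128 ≡ 49^2 = 2401 ≡ 168 (mod 319)
159 = 128 + 16 + 8 + 4 + 2 + 1 in binary powers of 2.
So 9^159 ≡ 168 · 284 · 223 · 181 · 81 · 9 ≡ 5 (mod 319).
Squaring chain: 5; never reaches −1, so base 9 is a Miller–Rabin witness that 319 is composite.

5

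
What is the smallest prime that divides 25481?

83

25481 is odd.
Digit sum 20, not divisible by 3.
Ends in 1: not divisible by 5.
7: 25481 = 7·3640 + 1
11: 25481 = 11·2316 + 5
13: 25481 = 13·1960 + 1
17: 25481 = 17·1498 + 15
19: 25481 = 19·1341 + 2
23: 25481 = 23·1107 + 20
29: 25481 = 29·878 + 19
31: 25481 = 31·821 + 30
37: 25481 = 37·688 + 25
41: 25481 = 41·621 + 20
43: 25481 = 43·592 + 25
47: 25481 = 47·542 + 7
53: 25481 = 53·480 + 41
59: 25481 = 59·431 + 52
61: 25481 = 61·417 + 44
67: 25481 = 67·380 + 21
71: 25481 = 71·358 + 63
73: 25481 = 73·349 + 4
79: 25481 = 79·322 + 43
83: 25481 = 83·307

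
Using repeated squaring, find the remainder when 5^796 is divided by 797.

5^1 ≡ 5 (mod 797)
5^2 ≡ 5^2 = 25 ≡ 25 (mod 797)
5^4 ≡ 25^2 = 625 ≡ 625 (mod 797)
5^8 ≡ 625^2 = 390625 ≡ 95 (mod 797)
5^16 ≡ 95^2 = 9025 ≡ 258 (mod 797)
5^32 ≡ 258^2 = 66564 ≡ 413 (mod 797)
5^64 ≡ 413^2 = 170569 ≡ 11 (mod 797)
5^128 ≡ 11^2 = 121 ≡ 121 (mod 797)
5^256 ≡ 121^2 = 14641 ≡ 295 (mod 797)
5^512 ≡ 295^2 = 87025 ≡ 152 (mod 797)
796 = 512 + 256 + 16 + 8 + 4 in binary powers of 2.
So 5^796 ≡ 152 · 295 · 258 · 95 · 625 ≡ 1 (mod 797).
Since the result is 1, base 5 gives no evidence that 797 is composite.

1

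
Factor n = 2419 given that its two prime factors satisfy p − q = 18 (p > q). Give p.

Since p = q + 18, we have 2419 = q(q + 18), so q² + 18q − 2419 = 0.
Discriminant: 18² + 4·2419 = 324 + 9676 = 10000; √10000 = 100.
q = (−18 + 100)/2 = 41, and p = q + 18 = 59.
Check: 41 · 59 = 2419.

59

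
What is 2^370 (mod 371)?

2^1 ≡ 2 (mod 371)
2^2 ≡ 2^2 = 4 ≡ 4 (mod 371)
2^4 ≡ 4^2 = 16 ≡ 16 (mod 371)
2^8 ≡ 16^2 = 256 ≡ 256 (mod 371)
2^16 ≡ 256^2 = 65536 ≡ 240 (mod 371)
2^32 ≡ 240^2 = 57600 ≡ 95 (mod 371)
2^64 ≡ 95^2 = 9025 ≡ 121 (mod 371)
2^128 ≡ 121^2 = 14641 ≡ 172 (mod 371)
2^256 ≡ 172^2 = 29584 ≡ 275 (mod 371)
370 = 256 + 64 + 32 + 16 + 2 in binary powers of 2.
So 2^370 ≡ 275 · 121 · 95 · 240 · 4 ≡ 170 (mod 371).
Since 170 ≠ 1, base 2 is a Fermat witness: 371 is composite.

170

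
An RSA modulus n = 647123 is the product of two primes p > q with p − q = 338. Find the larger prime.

Since p = q + 338, we have 647123 = q(q + 338), so q² + 338q − 647123 = 0.
Discriminant: 338² + 4·647123 = 114244 + 2588492 = 2702736; √2702736 = 1644.
q = (−338 + 1644)/2 = 653, and p = q + 338 = 991.
Check: 653 · 991 = 647123.

991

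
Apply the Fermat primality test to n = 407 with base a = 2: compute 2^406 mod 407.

284

2^1 ≡ 2 (mod 407)
2^2 ≡ 2^2 = 4 ≡ 4 (mod 407)
2^4 ≡ 4^2 = 16 ≡ 16 (mod 407)
2^8 ≡ 16^2 = 256 ≡ 256 (mod 407)
2^16 ≡ 256^2 = 65536 ≡ 9 (mod 407)
2^32 ≡ 9^2 = 81 ≡ 81 (mod 407)
2^64 ≡ 81^2 = 6561 ≡ 49 (mod 407)
2^128 ≡ 49^2 = 2401 ≡ 366 (mod 407)
2^256 ≡ 366^2 = 133956 ≡ 53 (mod 407)
406 = 256 + 128 + 16 + 4 + 2 in binary powers of 2.
So 2^406 ≡ 53 · 366 · 9 · 16 · 4 ≡ 284 (mod 407).
Since 284 ≠ 1, base 2 is a Fermat witness: 407 is composite.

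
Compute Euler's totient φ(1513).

1408

Factor: 1513 = 17 · 89.
φ(1513) = (17−1) · (89−1) = 16 · 88 = 1408.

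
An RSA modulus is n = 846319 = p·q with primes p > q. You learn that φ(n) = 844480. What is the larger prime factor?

929

φ(n) = (p−1)(q−1) = n − (p+q) + 1, so p + q = 846319 − 844480 + 1 = 1840.
p and q are the roots of t² − 1840t + 846319 = 0.
Discriminant: 1840² − 4·846319 = 3385600 − 3385276 = 324; √324 = 18.
q = (1840 − 18)/2 = 911, p = (1840 + 18)/2 = 929.
Check: 911 · 929 = 846319.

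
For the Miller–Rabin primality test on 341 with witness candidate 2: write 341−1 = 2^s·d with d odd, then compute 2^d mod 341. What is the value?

32

341 − 1 = 340 = 2^2 · 85, so d = 85.
2^1 ≡ 2 (mod 341)
2^2 ≡ 2^2 = 4 ≡ 4 (mod 341)
2^4 ≡ 4^2 = 16 ≡ 16 (mod 341)
2^8 ≡ 16^2 = 256 ≡ 256 (mod 341)
2^16 ≡ 256^2 = 65536 ≡ 64 (mod 341)
2^32 ≡ 64^2 = 4096 ≡ 4 (mod 341)
2^64 ≡ 4^2 = 16 ≡ 16 (mod 341)
85 = 64 + 16 + 4 + 1 in binary powers of 2.
So 2^85 ≡ 16 · 64 · 16 · 2 ≡ 32 (mod 341).
Squaring chain: 32 → 1; never reaches −1, so base 2 is a Miller–Rabin witness that 341 is composite.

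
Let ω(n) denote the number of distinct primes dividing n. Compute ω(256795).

5

256795 = 5 · 51359
51359 = 7 · 7337
7337 = 11 · 667
667 = 23 · 29
256795 = 5 · 7 · 11 · 23 · 29, which has 5 distinct prime factors.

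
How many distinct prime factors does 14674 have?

14674 = 2 · 7337
7337 = 11 · 667
667 = 23 · 29
14674 = 2 · 11 · 23 · 29, which has 4 distinct prime factors.

4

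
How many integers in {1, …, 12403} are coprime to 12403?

12168

Factor: 12403 = 79 · 157.
φ(12403) = (79−1) · (157−1) = 78 · 156 = 12168.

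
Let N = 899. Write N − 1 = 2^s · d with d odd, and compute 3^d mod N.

899 − 1 = 898 = 2^1 · 449, so d = 449.
3^1 ≡ 3 (mod 899)
3^2 ≡ 3^2 = 9 ≡ 9 (mod 899)
3^4 ≡ 9^2 = 81 ≡ 81 (mod 899)
3^8 ≡ 81^2 = 6561 ≡ 268 (mod 899)
3^16 ≡ 268^2 = 71824 ≡ 803 (mod 899)
3^32 ≡ 803^2 = 644809 ≡ 226 (mod 899)
3^64 ≡ 226^2 = 51076 ≡ 732 (mod 899)
3^128 ≡ 732^2 = 535824 ≡ 20 (mod 899)
3^256 ≡ 20^2 = 400 ≡ 400 (mod 899)
449 = 256 + 128 + 64 + 1 in binary powers of 2.
So 3^449 ≡ 400 · 20 · 732 · 3 ≡ 641 (mod 899).
Squaring chain: 641; never reaches −1, so base 3 is a Miller–Rabin witness that 899 is composite.

641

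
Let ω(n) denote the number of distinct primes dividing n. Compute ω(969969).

6

969969 = 3 · 323323
323323 = 7 · 46189
46189 = 11 · 4199
4199 = 13 · 323
323 = 17 · 19
969969 = 3 · 7 · 11 · 13 · 17 · 19, which has 6 distinct prime factors.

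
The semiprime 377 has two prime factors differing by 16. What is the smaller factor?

13

Since p = q + 16, we have 377 = q(q + 16), so q² + 16q − 377 = 0.
Discriminant: 16² + 4·377 = 256 + 1508 = 1764; √1764 = 42.
q = (−16 + 42)/2 = 13, and p = q + 16 = 29.
Check: 13 · 29 = 377.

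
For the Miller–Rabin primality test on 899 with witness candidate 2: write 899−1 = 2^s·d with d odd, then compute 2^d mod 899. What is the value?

899 − 1 = 898 = 2^1 · 449, so d = 449.
2^1 ≡ 2 (mod 899)
2^2 ≡ 2^2 = 4 ≡ 4 (mod 899)
2^4 ≡ 4^2 = 16 ≡ 16 (mod 899)
2^8 ≡ 16^2 = 256 ≡ 256 (mod 899)
2^16 ≡ 256^2 = 65536 ≡ 808 (mod 899)
2^32 ≡ 808^2 = 652864 ≡ 190 (mod 899)
2^64 ≡ 190^2 = 36100 ≡ 140 (mod 899)
2^128 ≡ 140^2 = 19600 ≡ 721 (mod 899)
2^256 ≡ 721^2 = 519841 ≡ 219 (mod 899)
449 = 256 + 128 + 64 + 1 in binary powers of 2.
So 2^449 ≡ 219 · 721 · 140 · 2 ≡ 698 (mod 899).
Squaring chain: 698; never reaches −1, so base 2 is a Miller–Rabin witness that 899 is composite.

698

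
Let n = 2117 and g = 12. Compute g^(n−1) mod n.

1857

12^1 ≡ 12 (mod 2117)
12^2 ≡ 12^2 = 144 ≡ 144 (mod 2117)
12^4 ≡ 144^2 = 20736 ≡ 1683 (mod 2117)
12^8 ≡ 1683^2 = 2832489 ≡ 2060 (mod 2117)
12^16 ≡ 2060^2 = 4243600 ≡ 1132 (mod 2117)
12^32 ≡ 1132^2 = 1281424 ≡ 639 (mod 2117)
12^64 ≡ 639^2 = 408321 ≡ 1857 (mod 2117)
12^128 ≡ 1857^2 = 3448449 ≡ 1973 (mod 2117)
12^256 ≡ 1973^2 = 3892729 ≡ 1683 (mod 2117)
12^512 ≡ 1683^2 = 2832489 ≡ 2060 (mod 2117)
12^1024 ≡ 2060^2 = 4243600 ≡ 1132 (mod 2117)
12^2048 ≡ 1132^2 = 1281424 ≡ 639 (mod 2117)
2116 = 2048 + 64 + 4 in binary powers of 2.
So 12^2116 ≡ 639 · 1857 · 1683 ≡ 1857 (mod 2117).
Since 1857 ≠ 1, base 12 is a Fermat witness: 2117 is composite.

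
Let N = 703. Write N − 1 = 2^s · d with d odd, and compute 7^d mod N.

1

703 − 1 = 702 = 2^1 · 351, so d = 351.
7^1 ≡ 7 (mod 703)
7^2 ≡ 7^2 = 49 ≡ 49 (mod 703)
7^4 ≡ 49^2 = 2401 ≡ 292 (mod 703)
7^8 ≡ 292^2 = 85264 ≡ 201 (mod 703)
7^16 ≡ 201^2 = 40401 ≡ 330 (mod 703)
7^32 ≡ 330^2 = 108900 ≡ 638 (mod 703)
7^64 ≡ 638^2 = 407044 ≡ 7 (mod 703)
7^128 ≡ 7^2 = 49 ≡ 49 (mod 703)
7^256 ≡ 49^2 = 2401 ≡ 292 (mod 703)
351 = 256 + 64 + 16 + 8 + 4 + 2 + 1 in binary powers of 2.
So 7^351 ≡ 292 · 7 · 330 · 201 · 292 · 49 · 7 ≡ 1 (mod 703).
Since 7^d ≡ 1 (mod 703), base 7 does not prove 703 composite.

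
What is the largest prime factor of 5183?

5183 = 71 · 73
73 is prime.
So 5183 = 71 · 73; the largest prime factor is 73.

73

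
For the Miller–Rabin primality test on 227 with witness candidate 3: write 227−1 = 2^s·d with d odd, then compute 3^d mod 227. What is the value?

1

227 − 1 = 226 = 2^1 · 113, so d = 113.
3^1 ≡ 3 (mod 227)
3^2 ≡ 3^2 = 9 ≡ 9 (mod 227)
3^4 ≡ 9^2 = 81 ≡ 81 (mod 227)
3^8 ≡ 81^2 = 6561 ≡ 205 (mod 227)
3^16 ≡ 205^2 = 42025 ≡ 30 (mod 227)
3^32 ≡ 30^2 = 900 ≡ 219 (mod 227)
3^64 ≡ 219^2 = 47961 ≡ 64 (mod 227)
113 = 64 + 32 + 16 + 1 in binary powers of 2.
So 3^113 ≡ 64 · 219 · 30 · 3 ≡ 1 (mod 227).
Since 3^d ≡ 1 (mod 227), base 3 does not prove 227 composite.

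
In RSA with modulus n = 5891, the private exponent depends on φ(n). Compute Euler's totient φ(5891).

Factor: 5891 = 43 · 137.
φ(5891) = (43−1) · (137−1) = 42 · 136 = 5712.

5712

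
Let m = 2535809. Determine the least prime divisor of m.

2535809 is odd.
Digit sum 32, not divisible by 3.
Ends in 9: not divisible by 5.
7: 2535809 = 7·362258 + 3
11: 2535809 = 11·230528 + 1
13: 2535809 = 13·195062 + 3
17: 2535809 = 17·149165 + 4
19: 2535809 = 19·133463 + 12
23: 2535809 = 23·110252 + 13
29: 2535809 = 29·87441 + 20
31: 2535809 = 31·81800 + 9
37: 2535809 = 37·68535 + 14
41: 2535809 = 41·61849

41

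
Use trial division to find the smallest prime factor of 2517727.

31

2517727 is odd.
Digit sum 31, not divisible by 3.
Ends in 7: not divisible by 5.
7: 2517727 = 7·359675 + 2
11: 2517727 = 11·228884 + 3
13: 2517727 = 13·193671 + 4
17: 2517727 = 17·148101 + 10
19: 2517727 = 19·132511 + 18
23: 2517727 = 23·109466 + 9
29: 2517727 = 29·86818 + 5
31: 2517727 = 31·81217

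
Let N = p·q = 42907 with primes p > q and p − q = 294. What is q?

107

Since p = q + 294, we have 42907 = q(q + 294), so q² + 294q − 42907 = 0.
Discriminant: 294² + 4·42907 = 86436 + 171628 = 258064; √258064 = 508.
q = (−294 + 508)/2 = 107, and p = q + 294 = 401.
Check: 107 · 401 = 42907.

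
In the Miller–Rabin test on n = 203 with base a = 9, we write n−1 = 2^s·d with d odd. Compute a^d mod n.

4

203 − 1 = 202 = 2^1 · 101, so d = 101.
9^1 ≡ 9 (mod 203)
9^2 ≡ 9^2 = 81 ≡ 81 (mod 203)
9^4 ≡ 81^2 = 6561 ≡ 65 (mod 203)
9^8 ≡ 65^2 = 4225 ≡ 165 (mod 203)
9^16 ≡ 165^2 = 27225 ≡ 23 (mod 203)
9^32 ≡ 23^2 = 529 ≡ 123 (mod 203)
9^64 ≡ 123^2 = 15129 ≡ 107 (mod 203)
101 = 64 + 32 + 4 + 1 in binary powers of 2.
So 9^101 ≡ 107 · 123 · 65 · 9 ≡ 4 (mod 203).
Squaring chain: 4; never reaches −1, so base 9 is a Miller–Rabin witness that 203 is composite.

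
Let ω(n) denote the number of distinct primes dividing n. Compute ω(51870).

6

51870 = 2 · 25935
25935 = 3 · 8645
8645 = 5 · 1729
1729 = 7 · 247
247 = 13 · 19
51870 = 2 · 3 · 5 · 7 · 13 · 19, which has 6 distinct prime factors.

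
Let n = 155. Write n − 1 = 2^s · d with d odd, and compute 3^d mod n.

155 − 1 = 154 = 2^1 · 77, so d = 77.
3^1 ≡ 3 (mod 155)
3^2 ≡ 3^2 = 9 ≡ 9 (mod 155)
3^4 ≡ 9^2 = 81 ≡ 81 (mod 155)
3^8 ≡ 81^2 = 6561 ≡ 51 (mod 155)
3^16 ≡ 51^2 = 2601 ≡ 121 (mod 155)
3^32 ≡ 121^2 = 14641 ≡ 71 (mod 155)
3^64 ≡ 71^2 = 5041 ≡ 81 (mod 155)
77 = 64 + 8 + 4 + 1 in binary powers of 2.
So 3^77 ≡ 81 · 51 · 81 · 3 ≡ 53 (mod 155).
Squaring chain: 53; never reaches −1, so base 3 is a Miller–Rabin witness that 155 is composite.

53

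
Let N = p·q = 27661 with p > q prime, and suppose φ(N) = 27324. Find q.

139

φ(n) = (p−1)(q−1) = n − (p+q) + 1, so p + q = 27661 − 27324 + 1 = 338.
p and q are the roots of t² − 338t + 27661 = 0.
Discriminant: 338² − 4·27661 = 114244 − 110644 = 3600; √3600 = 60.
q = (338 − 60)/2 = 139, p = (338 + 60)/2 = 199.
Check: 139 · 199 = 27661.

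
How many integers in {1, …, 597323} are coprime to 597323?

573160

Factor: 597323 = 47 · 71 · 179.
φ(597323) = (47−1) · (71−1) · (179−1) = 46 · 70 · 178 = 573160.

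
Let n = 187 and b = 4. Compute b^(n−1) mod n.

169

4^1 ≡ 4 (mod 187)
4^2 ≡ 4^2 = 16 ≡ 16 (mod 187)
4^4 ≡ 16^2 = 256 ≡ 69 (mod 187)
4^8 ≡ 69^2 = 4761 ≡ 86 (mod 187)
4^16 ≡ 86^2 = 7396 ≡ 103 (mod 187)
4^32 ≡ 103^2 = 10609 ≡ 137 (mod 187)
4^64 ≡ 137^2 = 18769 ≡ 69 (mod 187)
4^128 ≡ 69^2 = 4761 ≡ 86 (mod 187)
186 = 128 + 32 + 16 + 8 + 2 in binary powers of 2.
So 4^186 ≡ 86 · 137 · 103 · 86 · 16 ≡ 169 (mod 187).
Since 169 ≠ 1, base 4 is a Fermat witness: 187 is composite.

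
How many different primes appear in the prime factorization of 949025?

949025 = 5^2 · 37961
37961 = 7 · 5423
5423 = 11 · 493
493 = 17 · 29
949025 = 5^2 · 7 · 11 · 17 · 29, which has 5 distinct prime factors.

5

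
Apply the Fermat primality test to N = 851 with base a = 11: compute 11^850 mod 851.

26

11^1 ≡ 11 (mod 851)
11^2 ≡ 11^2 = 121 ≡ 121 (mod 851)
11^4 ≡ 121^2 = 14641 ≡ 174 (mod 851)
11^8 ≡ 174^2 = 30276 ≡ 491 (mod 851)
11^16 ≡ 491^2 = 241081 ≡ 248 (mod 851)
11^32 ≡ 248^2 = 61504 ≡ 232 (mod 851)
11^64 ≡ 232^2 = 53824 ≡ 211 (mod 851)
11^128 ≡ 211^2 = 44521 ≡ 269 (mod 851)
11^256 ≡ 269^2 = 72361 ≡ 26 (mod 851)
11^512 ≡ 26^2 = 676 ≡ 676 (mod 851)
850 = 512 + 256 + 64 + 16 + 2 in binary powers of 2.
So 11^850 ≡ 676 · 26 · 211 · 248 · 121 ≡ 26 (mod 851).
Since 26 ≠ 1, base 11 is a Fermat witness: 851 is composite.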